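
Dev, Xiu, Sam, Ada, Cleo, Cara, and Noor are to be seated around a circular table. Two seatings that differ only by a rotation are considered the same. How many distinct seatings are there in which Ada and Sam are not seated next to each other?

Without the restriction there are (6)! = 720 seatings.
Seatings with Ada beside Sam: treat them as a block with 2 internal orders, giving 2 × (5)! = 240.
Subtracting, 720 − 240 = 480.

480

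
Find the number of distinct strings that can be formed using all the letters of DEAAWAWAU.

The 9 letters of DEAAWAWAU have repeats: A appearing 4 times and W appearing twice.
Dividing 9! = 362880 by 4!·2! = 48 for the repeated letters gives 7560.

7560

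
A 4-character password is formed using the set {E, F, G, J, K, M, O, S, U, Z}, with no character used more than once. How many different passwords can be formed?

5040

This is a permutation of 4 out of 10: P(10,4) = 10!/6!.
10 × 9 × 8 × 7 = 5040.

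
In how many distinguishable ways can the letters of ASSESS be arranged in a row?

ASSESS has 6 letters with S appearing 4 times.
The number of distinct arrangements is 6!/(4!) = 720/24 = 30.

30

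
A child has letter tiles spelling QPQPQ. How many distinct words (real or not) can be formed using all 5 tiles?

QPQPQ has 5 letters with P appearing twice and Q appearing 3 times.
Dividing 5! = 120 by 3!·2! = 12 for the repeated letters gives 10.

10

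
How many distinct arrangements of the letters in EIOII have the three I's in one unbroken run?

Treat the 3 copies of I as a single block. The multiset to arrange is then {III, E, O}, 3 items in all.
All 3 items are distinct, so there are (3)! = 6 arrangements.

6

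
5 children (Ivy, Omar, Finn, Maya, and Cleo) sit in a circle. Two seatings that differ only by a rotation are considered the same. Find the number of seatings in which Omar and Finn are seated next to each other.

12

Treat {Omar, Finn} as one unit (2 internal orders) and seat the resulting 4 units around the table: (3)! circular arrangements.
So 2 × (3)! = 2 × 6 = 12.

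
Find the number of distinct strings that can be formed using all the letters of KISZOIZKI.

15120

KISZOIZKI has 9 letters with I appearing 3 times, K appearing twice, and Z appearing twice.
So there are 9! / (3!·2!·2!) = 15120 distinguishable arrangements.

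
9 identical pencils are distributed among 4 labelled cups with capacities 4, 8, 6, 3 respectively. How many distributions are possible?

By stars and bars, unrestricted non-negative solutions to x_1+…+x_4 = 9 number C(9+3,3) = 220.
Subtract solutions that violate a single cap (substitute x_i' = x_i − (cap_i+1)): x_1 ≥ 5 gives C(7,3) = 35; x_2 ≥ 9 gives C(3,3) = 1; x_3 ≥ 7 gives C(5,3) = 10; x_4 ≥ 4 gives C(8,3) = 56. Together 102.
Add back pairs where two caps are both exceeded: 0 + 0 + 1 + 0 + 0 + 0 = 1.
By inclusion–exclusion the count is 220 − 102 + 1 = 119.

119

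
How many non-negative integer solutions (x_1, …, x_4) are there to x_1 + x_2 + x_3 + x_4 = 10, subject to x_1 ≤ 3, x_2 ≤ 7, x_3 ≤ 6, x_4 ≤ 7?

162

Ignoring the caps, the number of non-negative solutions to x_1+…+x_4 = 10 is C(13,3) = 286.
Subtract solutions that violate a single cap (substitute x_i' = x_i − (cap_i+1)): x_1 ≥ 4 gives C(9,3) = 84; x_2 ≥ 8 gives C(5,3) = 10; x_3 ≥ 7 gives C(6,3) = 20; x_4 ≥ 8 gives C(5,3) = 10. Together 124.
No two caps can be exceeded simultaneously, so the pair terms are all 0.
By inclusion–exclusion the count is 286 − 124 + 0 = 162.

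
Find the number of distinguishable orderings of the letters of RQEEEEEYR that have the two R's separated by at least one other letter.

Total arrangements of RQEEEEEYR: 9!/(5!·2!) = 1512.
Arrangements with the R's together: treat RR as one letter, giving (8)!/(5!) = 336.
Hence 1512 − 336 = 1176.

1176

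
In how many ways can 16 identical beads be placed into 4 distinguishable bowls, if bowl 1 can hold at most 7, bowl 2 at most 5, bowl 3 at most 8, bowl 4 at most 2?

By stars and bars, unrestricted non-negative solutions to x_1+…+x_4 = 16 number C(16+3,3) = 969.
Subtract solutions that violate a single cap (substitute x_i' = x_i − (cap_i+1)): x_1 ≥ 8 gives C(11,3) = 165; x_2 ≥ 6 gives C(13,3) = 286; x_3 ≥ 9 gives C(10,3) = 120; x_4 ≥ 3 gives C(16,3) = 560. Together 1131.
Add back pairs where two caps are both exceeded: 10 + 0 + 56 + 4 + 120 + 35 = 225.
By inclusion–exclusion the count is 969 − 1131 + 225 = 63.

63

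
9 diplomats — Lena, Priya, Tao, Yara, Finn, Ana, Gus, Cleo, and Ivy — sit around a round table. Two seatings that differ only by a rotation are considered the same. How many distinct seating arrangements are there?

Around a circle, 9 distinct people have 9!/9 = (8)! = 40320 rotationally distinct seatings.

40320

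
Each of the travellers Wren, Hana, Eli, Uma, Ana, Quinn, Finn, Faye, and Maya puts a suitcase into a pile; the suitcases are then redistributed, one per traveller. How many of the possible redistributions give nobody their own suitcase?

133496

This is the derangement count D_9: permutations of 9 items with no fixed point.
By inclusion–exclusion this is Σ_{j=0}^{9} (−1)^j C(9,j)·(9−j)!.
Computing: 362880 − 362880 + 181440 − 60480 + 15120 − 3024 + 504 − 72 + 9 − 1 = 133496.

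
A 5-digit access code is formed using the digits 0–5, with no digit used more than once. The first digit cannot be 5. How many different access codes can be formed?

600

The first digit has 6−1 = 5 choices (anything except 5).
The remaining 4 digits are filled from the other 5 symbols without repetition: 5 × 4 × 3 × 2 = 120.
Total: 5 × 120 = 600.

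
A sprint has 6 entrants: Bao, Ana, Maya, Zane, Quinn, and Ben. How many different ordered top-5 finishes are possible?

There are 6 choices for 1st place, 5 for 2nd, and so on down to 2 for position 5.
That gives 6 × 5 × 4 × 3 × 2 = 720.

720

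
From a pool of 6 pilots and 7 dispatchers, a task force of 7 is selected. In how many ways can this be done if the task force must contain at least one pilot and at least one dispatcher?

1715

Unrestricted: C(13,7) = 1716 ways to pick any 7 of the 13.
Subtract selections that omit an entire group: no pilots → C(7,7) = 1; no dispatchers → C(6,7) = 0.
Both groups omitted at once is impossible, so 1716 − 1 = 1715.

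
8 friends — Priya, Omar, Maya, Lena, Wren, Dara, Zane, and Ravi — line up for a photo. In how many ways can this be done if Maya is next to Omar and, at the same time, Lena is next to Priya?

Treat {Maya,Omar} as one block (2 orders) and {Lena,Priya} as another (2 orders).
That leaves 6 units to arrange: 2 × 2 × 6! = 4 × 720 = 2880.

2880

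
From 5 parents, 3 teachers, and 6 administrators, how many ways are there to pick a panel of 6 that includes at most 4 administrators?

2954

Split by how many administrators are chosen (0 through 4).
Sum: C(6,0)·C(8,6) + C(6,1)·C(8,5) + C(6,2)·C(8,4) + C(6,3)·C(8,3) + C(6,4)·C(8,2) = 28 + 336 + 1050 + 1120 + 420 = 2954.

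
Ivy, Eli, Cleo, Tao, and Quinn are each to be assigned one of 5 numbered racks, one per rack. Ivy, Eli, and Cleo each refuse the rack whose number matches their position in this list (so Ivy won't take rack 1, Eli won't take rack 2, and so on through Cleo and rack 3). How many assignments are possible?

Let Aᵢ (for i ∈ {1, 2, 3}) be the placements that put person i in their forbidden rack. Any j of these fix j positions, leaving (5−j)! ways to fill the rest, and there are C(3,j) ways to pick which j.
By inclusion–exclusion, the number of valid placements is Σ_{j=0}^{3} (−1)^j C(3,j)·(5−j)!.
Computing: 120 − 72 + 18 − 2 = 64.

64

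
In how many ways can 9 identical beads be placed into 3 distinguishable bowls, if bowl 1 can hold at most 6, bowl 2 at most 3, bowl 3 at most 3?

Without the upper bounds there are C(11,2) = 55 ways to split 9 among 3 bowls.
Subtract solutions that violate a single cap (substitute x_i' = x_i − (cap_i+1)): x_1 ≥ 7 gives C(4,2) = 6; x_2 ≥ 4 gives C(7,2) = 21; x_3 ≥ 4 gives C(7,2) = 21. Together 48.
Add back pairs where two caps are both exceeded: 0 + 0 + 3 = 3.
By inclusion–exclusion the count is 55 − 48 + 3 = 10.

10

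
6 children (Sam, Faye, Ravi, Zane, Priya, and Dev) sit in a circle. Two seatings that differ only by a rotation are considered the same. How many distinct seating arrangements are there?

120

Around a circle, 6 distinct people have 6!/6 = (5)! = 120 rotationally distinct seatings.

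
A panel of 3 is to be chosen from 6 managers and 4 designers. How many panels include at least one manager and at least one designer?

96

Total 3-person selections from all 10: C(10,3) = 120.
Selections missing a whole group: no managers → C(4,3) = 4; no designers → C(6,3) = 20.
Both groups omitted at once is impossible, so 120 − 24 = 96.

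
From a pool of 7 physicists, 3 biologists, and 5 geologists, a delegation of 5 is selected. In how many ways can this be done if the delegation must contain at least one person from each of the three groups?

1925

Total 5-person selections from all 15: C(15,5) = 3003.
Selections missing a whole group: no physicists → C(8,5) = 56; no biologists → C(12,5) = 792; no geologists → C(10,5) = 252.
Add back selections omitting two groups (i.e. drawn from a single group): C(7,5) + C(3,5) + C(5,5) = 22.
By inclusion–exclusion: 3003 − 1100 + 22 = 1925.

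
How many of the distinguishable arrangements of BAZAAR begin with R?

20

Fix R in the first position and arrange the remaining 5 letters.
Those 5 letters have A appearing 3 times, giving (5)!/(3!) = 20.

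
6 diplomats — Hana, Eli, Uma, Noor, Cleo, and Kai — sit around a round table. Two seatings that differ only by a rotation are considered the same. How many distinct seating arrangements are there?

120

Fix one person's seat to break rotational symmetry; the remaining 5 people can be arranged in (5)! = 120 ways.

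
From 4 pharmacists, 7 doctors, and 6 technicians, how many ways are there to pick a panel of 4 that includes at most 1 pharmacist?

1859

Split by how many pharmacists are chosen (0 through 1).
Sum: C(4,0)·C(13,4) + C(4,1)·C(13,3) = 715 + 1144 = 1859.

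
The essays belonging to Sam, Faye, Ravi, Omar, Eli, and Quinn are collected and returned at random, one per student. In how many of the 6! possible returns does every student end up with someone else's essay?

265

Count assignments avoiding every fixed point. For any j of the 6 students fixed to their own essay, the other 6−j can be arranged in (6−j)! ways.
By inclusion–exclusion this is Σ_{j=0}^{6} (−1)^j C(6,j)·(6−j)!.
Computing: 720 − 720 + 360 − 120 + 30 − 6 + 1 = 265.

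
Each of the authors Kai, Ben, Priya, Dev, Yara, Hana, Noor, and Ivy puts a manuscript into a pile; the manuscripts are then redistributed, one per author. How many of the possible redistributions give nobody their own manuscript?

14833

Count assignments avoiding every fixed point. For any j of the 8 authors fixed to their own manuscript, the other 8−j can be arranged in (8−j)! ways.
By inclusion–exclusion this is Σ_{j=0}^{8} (−1)^j C(8,j)·(8−j)!.
Computing: 40320 − 40320 + 20160 − 6720 + 1680 − 336 + 56 − 8 + 1 = 14833.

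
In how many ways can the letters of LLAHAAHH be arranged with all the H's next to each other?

Treat the 3 copies of H as a single block. The multiset to arrange is then {HHH, A, A, A, L, L}, 6 items in all.
That gives (6)!/(3!·2!) = 60 arrangements.

60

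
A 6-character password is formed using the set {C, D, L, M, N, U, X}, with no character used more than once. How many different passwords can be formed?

5040

Choose and order 6 of the 7 symbols: the first character has 7 options, the next 6, and so on down to 2.
That product is 7 × 6 × 5 × 4 × 3 × 2 = 5040.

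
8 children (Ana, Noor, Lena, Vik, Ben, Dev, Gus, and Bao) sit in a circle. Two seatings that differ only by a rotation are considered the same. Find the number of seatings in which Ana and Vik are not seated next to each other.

Without the restriction there are (7)! = 5040 seatings.
Seatings with Ana beside Vik: treat them as a block with 2 internal orders, giving 2 × (6)! = 1440.
Subtracting, 5040 − 1440 = 3600.

3600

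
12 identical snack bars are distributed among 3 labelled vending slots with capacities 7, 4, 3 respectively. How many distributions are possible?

6

By stars and bars, unrestricted non-negative solutions to x_1+…+x_3 = 12 number C(12+2,2) = 91.
Subtract solutions that violate a single cap (substitute x_i' = x_i − (cap_i+1)): x_1 ≥ 8 gives C(6,2) = 15; x_2 ≥ 5 gives C(9,2) = 36; x_3 ≥ 4 gives C(10,2) = 45. Together 96.
Add back pairs where two caps are both exceeded: 0 + 1 + 10 = 11.
By inclusion–exclusion the count is 91 − 96 + 11 = 6.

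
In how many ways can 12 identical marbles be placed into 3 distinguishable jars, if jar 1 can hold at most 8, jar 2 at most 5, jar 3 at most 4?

20

Ignoring the caps, the number of non-negative solutions to x_1+…+x_3 = 12 is C(14,2) = 91.
Subtract solutions that violate a single cap (substitute x_i' = x_i − (cap_i+1)): x_1 ≥ 9 gives C(5,2) = 10; x_2 ≥ 6 gives C(8,2) = 28; x_3 ≥ 5 gives C(9,2) = 36. Together 74.
Add back pairs where two caps are both exceeded: 0 + 0 + 3 = 3.
By inclusion–exclusion the count is 91 − 74 + 3 = 20.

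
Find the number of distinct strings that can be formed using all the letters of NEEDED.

The 6 letters of NEEDED have repeats: D appearing twice and E appearing 3 times.
Dividing 6! = 720 by 3!·2! = 12 for the repeated letters gives 60.

60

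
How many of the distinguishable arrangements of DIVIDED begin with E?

With the first slot taken by E, it remains to arrange the other 6 letters (DIVIDD).
Those 6 letters have D appearing 3 times and I appearing twice, giving (6)!/(3!·2!) = 60.

60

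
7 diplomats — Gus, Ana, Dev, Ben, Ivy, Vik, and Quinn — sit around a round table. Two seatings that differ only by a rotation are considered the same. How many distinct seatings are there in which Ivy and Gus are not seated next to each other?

480

All circular seatings of 7 people number (6)! = 720.
Those with Ivy next to Gus: fuse the pair into one unit and seat 6 units around a circle — 2·(5)! = 240.
Subtracting, 720 − 240 = 480.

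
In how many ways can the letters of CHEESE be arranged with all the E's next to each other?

Treat the 3 copies of E as a single block. The multiset to arrange is then {EEE, C, H, S}, 4 items in all.
All 4 items are distinct, so there are (4)! = 24 arrangements.

24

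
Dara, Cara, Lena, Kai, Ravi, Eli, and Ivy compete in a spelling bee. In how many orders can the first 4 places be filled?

840

This is an ordered selection of 4 from 7: P(7,4).
That gives 7 × 6 × 5 × 4 = 840.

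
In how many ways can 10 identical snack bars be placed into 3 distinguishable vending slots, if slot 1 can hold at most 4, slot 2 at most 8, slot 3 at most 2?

12

By stars and bars, unrestricted non-negative solutions to x_1+…+x_3 = 10 number C(10+2,2) = 66.
Subtract solutions that violate a single cap (substitute x_i' = x_i − (cap_i+1)): x_1 ≥ 5 gives C(7,2) = 21; x_2 ≥ 9 gives C(3,2) = 3; x_3 ≥ 3 gives C(9,2) = 36. Together 60.
Add back pairs where two caps are both exceeded: 0 + 6 + 0 = 6.
By inclusion–exclusion the count is 66 − 60 + 6 = 12.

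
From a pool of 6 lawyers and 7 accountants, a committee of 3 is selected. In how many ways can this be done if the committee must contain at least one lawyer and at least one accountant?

Total 3-person selections from all 13: C(13,3) = 286.
Subtract selections that omit an entire group: no lawyers → C(7,3) = 35; no accountants → C(6,3) = 20.
Both groups omitted at once is impossible, so 286 − 55 = 231.

231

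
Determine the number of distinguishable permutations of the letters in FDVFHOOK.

Letter multiplicities in FDVFHOOK: D×1, F×2, H×1, K×1, O×2, V×1.
So there are 8! / (2!·2!) = 10080 distinguishable arrangements.

10080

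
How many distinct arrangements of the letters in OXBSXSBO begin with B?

630

Fix B in the first position and arrange the remaining 7 letters.
Those 7 letters have O appearing twice, S appearing twice, and X appearing twice, giving (7)!/(2!·2!·2!) = 630.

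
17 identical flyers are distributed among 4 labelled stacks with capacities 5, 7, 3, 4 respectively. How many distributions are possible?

Ignoring the caps, the number of non-negative solutions to x_1+…+x_4 = 17 is C(20,3) = 1140.
Subtract solutions that violate a single cap (substitute x_i' = x_i − (cap_i+1)): x_1 ≥ 6 gives C(14,3) = 364; x_2 ≥ 8 gives C(12,3) = 220; x_3 ≥ 4 gives C(16,3) = 560; x_4 ≥ 5 gives C(15,3) = 455. Together 1599.
Add back pairs where two caps are both exceeded: 20 + 120 + 84 + 56 + 35 + 165 = 480.
Subtract triples: 0 + 0 + 10 + 1 = 11.
By inclusion–exclusion the count is 1140 − 1599 + 480 − 11 = 10.

10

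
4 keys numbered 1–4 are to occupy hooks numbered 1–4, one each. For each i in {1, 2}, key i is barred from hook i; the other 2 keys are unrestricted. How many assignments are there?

Let Aᵢ (for i ∈ {1, 2}) be the placements that put key i in its forbidden hook. Any j of these fix j positions, leaving (4−j)! ways to fill the rest, and there are C(2,j) ways to pick which j.
By inclusion–exclusion, the number of valid placements is Σ_{j=0}^{2} (−1)^j C(2,j)·(4−j)!.
Computing: 24 − 12 + 2 = 14.

14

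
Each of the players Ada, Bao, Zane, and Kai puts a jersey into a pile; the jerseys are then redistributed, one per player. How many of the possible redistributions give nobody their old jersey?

9

Let Aᵢ be the assignments in which player i gets their old jersey. We want the size of the complement of A₁∪…∪A_4.
By inclusion–exclusion this is Σ_{j=0}^{4} (−1)^j C(4,j)·(4−j)!.
Computing: 24 − 24 + 12 − 4 + 1 = 9.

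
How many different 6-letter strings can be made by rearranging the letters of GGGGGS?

The 6 letters of GGGGGS have repeats: G appearing 5 times.
Dividing 6! = 720 by 5! = 120 for the repeated letters gives 6.

6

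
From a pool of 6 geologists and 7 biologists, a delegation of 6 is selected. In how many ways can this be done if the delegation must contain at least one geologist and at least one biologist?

1708

Total 6-person selections from all 13: C(13,6) = 1716.
Subtract selections that omit an entire group: no geologists → C(7,6) = 7; no biologists → C(6,6) = 1.
Both groups omitted at once is impossible, so 1716 − 8 = 1708.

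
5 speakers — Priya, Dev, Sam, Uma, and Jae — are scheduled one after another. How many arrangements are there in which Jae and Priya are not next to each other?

Of the 5! = 120 arrangements, those with Jae and Priya adjacent number 2 × 4! = 48 (treat the pair as a block with 2 internal orders).
So 120 − 48 = 72 arrangements keep them apart.

72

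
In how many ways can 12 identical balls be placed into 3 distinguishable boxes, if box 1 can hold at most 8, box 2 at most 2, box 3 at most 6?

12

Ignoring the caps, the number of non-negative solutions to x_1+…+x_3 = 12 is C(14,2) = 91.
Subtract solutions that violate a single cap (substitute x_i' = x_i − (cap_i+1)): x_1 ≥ 9 gives C(5,2) = 10; x_2 ≥ 3 gives C(11,2) = 55; x_3 ≥ 7 gives C(7,2) = 21. Together 86.
Add back pairs where two caps are both exceeded: 1 + 0 + 6 = 7.
By inclusion–exclusion the count is 91 − 86 + 7 = 12.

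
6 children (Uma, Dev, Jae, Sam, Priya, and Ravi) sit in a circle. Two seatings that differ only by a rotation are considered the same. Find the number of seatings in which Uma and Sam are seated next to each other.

48

Treat {Uma, Sam} as one unit (2 internal orders) and seat the resulting 5 units around the table: (4)! circular arrangements.
So 2 × (4)! = 2 × 24 = 48.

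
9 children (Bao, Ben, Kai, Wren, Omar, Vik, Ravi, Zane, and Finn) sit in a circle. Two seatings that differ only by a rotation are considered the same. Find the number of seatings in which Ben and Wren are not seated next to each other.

30240

Without the restriction there are (8)! = 40320 seatings.
Those with Ben next to Wren: fuse the pair into one unit and seat 8 units around a circle — 2·(7)! = 10080.
Subtracting, 40320 − 10080 = 30240.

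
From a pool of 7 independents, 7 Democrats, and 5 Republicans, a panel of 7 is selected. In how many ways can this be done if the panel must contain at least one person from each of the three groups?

With no constraint there are C(19,7) = 50388 possible selections.
Selections missing a whole group: no independents → C(12,7) = 792; no Democrats → C(12,7) = 792; no Republicans → C(14,7) = 3432.
Add back selections omitting two groups (i.e. drawn from a single group): C(7,7) + C(7,7) + C(5,7) = 2.
By inclusion–exclusion: 50388 − 5016 + 2 = 45374.

45374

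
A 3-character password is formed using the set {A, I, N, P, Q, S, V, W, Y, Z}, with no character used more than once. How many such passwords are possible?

720

With no repetition, fill the 3 characters in order: 10 choices, then 9, down to 8.
That product is 10 × 9 × 8 = 720.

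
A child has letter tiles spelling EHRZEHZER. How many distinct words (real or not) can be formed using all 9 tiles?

EHRZEHZER has 9 letters with E appearing 3 times, H appearing twice, R appearing twice, and Z appearing twice.
Dividing 9! = 362880 by 3!·2!·2!·2! = 48 for the repeated letters gives 7560.

7560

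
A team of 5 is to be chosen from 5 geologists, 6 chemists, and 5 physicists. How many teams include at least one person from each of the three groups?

Total 5-person selections from all 16: C(16,5) = 4368.
Subtract selections that omit an entire group: no geologists → C(11,5) = 462; no chemists → C(10,5) = 252; no physicists → C(11,5) = 462.
Add back selections omitting two groups (i.e. drawn from a single group): C(5,5) + C(6,5) + C(5,5) = 8.
By inclusion–exclusion: 4368 − 1176 + 8 = 3200.

3200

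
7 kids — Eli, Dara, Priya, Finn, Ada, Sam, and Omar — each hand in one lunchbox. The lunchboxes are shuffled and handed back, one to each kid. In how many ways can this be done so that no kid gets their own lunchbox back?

Let Aᵢ be the assignments in which kid i gets their own lunchbox. We want the size of the complement of A₁∪…∪A_7.
By inclusion–exclusion this is Σ_{j=0}^{7} (−1)^j C(7,j)·(7−j)!.
Computing: 5040 − 5040 + 2520 − 840 + 210 − 42 + 7 − 1 = 1854.

1854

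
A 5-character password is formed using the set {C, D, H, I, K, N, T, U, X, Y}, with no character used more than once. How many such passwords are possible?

30240

Choose and order 5 of the 10 symbols: the first character has 10 options, the next 9, and so on down to 6.
10 × 9 × 8 × 7 × 6 = 30240.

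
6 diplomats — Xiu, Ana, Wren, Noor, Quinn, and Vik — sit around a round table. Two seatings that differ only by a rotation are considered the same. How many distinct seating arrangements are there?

120

Around a circle, 6 distinct people have 6!/6 = (5)! = 120 rotationally distinct seatings.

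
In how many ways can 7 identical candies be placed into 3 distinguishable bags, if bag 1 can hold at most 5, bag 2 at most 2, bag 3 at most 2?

Without the upper bounds there are C(9,2) = 36 ways to split 7 among 3 bags.
Subtract solutions that violate a single cap (substitute x_i' = x_i − (cap_i+1)): x_1 ≥ 6 gives C(3,2) = 3; x_2 ≥ 3 gives C(6,2) = 15; x_3 ≥ 3 gives C(6,2) = 15. Together 33.
Add back pairs where two caps are both exceeded: 0 + 0 + 3 = 3.
By inclusion–exclusion the count is 36 − 33 + 3 = 6.

6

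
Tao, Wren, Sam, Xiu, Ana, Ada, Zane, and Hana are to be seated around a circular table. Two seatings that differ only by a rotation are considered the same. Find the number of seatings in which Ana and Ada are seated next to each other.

Glue Ana and Ada into a block (2 internal orders). Seating 7 units around a circle gives (6)! arrangements.
So 2 × (6)! = 2 × 720 = 1440.

1440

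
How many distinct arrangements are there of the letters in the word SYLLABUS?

The 8 letters of SYLLABUS have repeats: L appearing twice and S appearing twice.
So there are 8! / (2!·2!) = 10080 distinguishable arrangements.

10080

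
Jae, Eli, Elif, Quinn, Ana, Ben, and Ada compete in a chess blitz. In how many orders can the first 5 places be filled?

2520

There are 7 choices for 1st place, 6 for 2nd, and so on down to 3 for position 5.
That gives 7 × 6 × 5 × 4 × 3 = 2520.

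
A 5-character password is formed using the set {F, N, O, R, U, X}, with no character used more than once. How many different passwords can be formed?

With no repetition, fill the 5 characters in order: 6 choices, then 5, down to 2.
That product is 6 × 5 × 4 × 3 × 2 = 720.

720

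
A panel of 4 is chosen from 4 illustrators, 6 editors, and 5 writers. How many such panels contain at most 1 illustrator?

Split by how many illustrators are chosen (0 through 1).
Sum: C(4,0)·C(11,4) + C(4,1)·C(11,3) = 330 + 660 = 990.

990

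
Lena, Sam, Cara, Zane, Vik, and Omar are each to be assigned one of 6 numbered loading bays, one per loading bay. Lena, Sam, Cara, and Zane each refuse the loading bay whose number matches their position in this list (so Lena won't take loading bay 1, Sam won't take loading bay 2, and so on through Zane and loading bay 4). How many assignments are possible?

362

Let Aᵢ (for 1 ≤ i ≤ 4) be the placements that put person i in their forbidden loading bay. Any j of these fix j positions, leaving (6−j)! ways to fill the rest, and there are C(4,j) ways to pick which j.
By inclusion–exclusion, the number of valid placements is Σ_{j=0}^{4} (−1)^j C(4,j)·(6−j)!.
Computing: 720 − 480 + 144 − 24 + 2 = 362.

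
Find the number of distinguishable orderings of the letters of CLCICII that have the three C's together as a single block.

Treat the 3 copies of C as a single block. The multiset to arrange is then {CCC, I, I, I, L}, 5 items in all.
That gives (5)!/(3!) = 20 arrangements.

20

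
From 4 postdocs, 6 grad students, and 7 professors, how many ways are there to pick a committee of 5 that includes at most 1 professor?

1722

Split by how many professors are chosen (0 through 1).
Sum: C(7,0)·C(10,5) + C(7,1)·C(10,4) = 252 + 1470 = 1722.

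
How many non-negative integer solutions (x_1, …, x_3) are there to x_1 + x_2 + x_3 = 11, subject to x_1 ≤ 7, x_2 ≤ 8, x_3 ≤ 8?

Ignoring the caps, the number of non-negative solutions to x_1+…+x_3 = 11 is C(13,2) = 78.
Subtract solutions that violate a single cap (substitute x_i' = x_i − (cap_i+1)): x_1 ≥ 8 gives C(5,2) = 10; x_2 ≥ 9 gives C(4,2) = 6; x_3 ≥ 9 gives C(4,2) = 6. Together 22.
No two caps can be exceeded simultaneously, so the pair terms are all 0.
By inclusion–exclusion the count is 78 − 22 + 0 = 56.

56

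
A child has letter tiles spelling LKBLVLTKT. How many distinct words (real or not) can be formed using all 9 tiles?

Letter multiplicities in LKBLVLTKT: B×1, K×2, L×3, T×2, V×1.
The number of distinct arrangements is 9!/(3!·2!·2!) = 362880/24 = 15120.

15120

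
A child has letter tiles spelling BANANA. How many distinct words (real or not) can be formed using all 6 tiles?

BANANA has 6 letters with A appearing 3 times and N appearing twice.
The number of distinct arrangements is 6!/(3!·2!) = 720/12 = 60.

60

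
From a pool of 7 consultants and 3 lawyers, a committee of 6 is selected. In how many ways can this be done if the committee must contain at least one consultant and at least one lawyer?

203

Unrestricted: C(10,6) = 210 ways to pick any 6 of the 10.
Subtract selections that omit an entire group: no consultants → C(3,6) = 0; no lawyers → C(7,6) = 7.
Both groups omitted at once is impossible, so 210 − 7 = 203.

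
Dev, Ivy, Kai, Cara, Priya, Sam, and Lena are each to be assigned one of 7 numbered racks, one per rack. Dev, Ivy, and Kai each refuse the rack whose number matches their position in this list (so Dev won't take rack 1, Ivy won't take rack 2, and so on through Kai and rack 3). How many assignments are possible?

3216

Let Aᵢ (for i ∈ {1, 2, 3}) be the placements that put person i in their forbidden rack. Any j of these fix j positions, leaving (7−j)! ways to fill the rest, and there are C(3,j) ways to pick which j.
By inclusion–exclusion, the number of valid placements is Σ_{j=0}^{3} (−1)^j C(3,j)·(7−j)!.
Computing: 5040 − 2160 + 360 − 24 = 3216.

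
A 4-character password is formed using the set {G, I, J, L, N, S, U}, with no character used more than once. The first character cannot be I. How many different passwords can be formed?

720

The first character has 7−1 = 6 choices (anything except I).
The remaining 3 characters are filled from the other 6 symbols without repetition: 6 × 5 × 4 = 120.
Total: 6 × 120 = 720.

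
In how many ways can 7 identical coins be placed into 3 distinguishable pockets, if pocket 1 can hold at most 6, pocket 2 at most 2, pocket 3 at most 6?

19

Ignoring the caps, the number of non-negative solutions to x_1+…+x_3 = 7 is C(9,2) = 36.
Subtract solutions that violate a single cap (substitute x_i' = x_i − (cap_i+1)): x_1 ≥ 7 gives C(2,2) = 1; x_2 ≥ 3 gives C(6,2) = 15; x_3 ≥ 7 gives C(2,2) = 1. Together 17.
No two caps can be exceeded simultaneously, so the pair terms are all 0.
By inclusion–exclusion the count is 36 − 17 + 0 = 19.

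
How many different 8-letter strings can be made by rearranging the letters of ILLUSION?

Letter multiplicities in ILLUSION: I×2, L×2, N×1, O×1, S×1, U×1.
The number of distinct arrangements is 8!/(2!·2!) = 40320/4 = 10080.

10080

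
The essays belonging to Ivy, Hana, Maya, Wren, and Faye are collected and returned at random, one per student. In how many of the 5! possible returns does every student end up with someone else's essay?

44

Count assignments avoiding every fixed point. For any j of the 5 students fixed to their own essay, the other 5−j can be arranged in (5−j)! ways.
By inclusion–exclusion this is Σ_{j=0}^{5} (−1)^j C(5,j)·(5−j)!.
Computing: 120 − 120 + 60 − 20 + 5 − 1 = 44.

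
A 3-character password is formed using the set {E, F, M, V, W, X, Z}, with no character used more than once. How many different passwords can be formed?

Choose and order 3 of the 7 symbols: the first character has 7 options, the next 6, then 5.
7 × 6 × 5 = 210.

210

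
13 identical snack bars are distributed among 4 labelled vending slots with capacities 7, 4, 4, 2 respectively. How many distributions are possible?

31

By stars and bars, unrestricted non-negative solutions to x_1+…+x_4 = 13 number C(13+3,3) = 560.
Subtract solutions that violate a single cap (substitute x_i' = x_i − (cap_i+1)): x_1 ≥ 8 gives C(8,3) = 56; x_2 ≥ 5 gives C(11,3) = 165; x_3 ≥ 5 gives C(11,3) = 165; x_4 ≥ 3 gives C(13,3) = 286. Together 672.
Add back pairs where two caps are both exceeded: 1 + 1 + 10 + 20 + 56 + 56 = 144.
Subtract triples: 0 + 0 + 0 + 1 = 1.
By inclusion–exclusion the count is 560 − 672 + 144 − 1 = 31.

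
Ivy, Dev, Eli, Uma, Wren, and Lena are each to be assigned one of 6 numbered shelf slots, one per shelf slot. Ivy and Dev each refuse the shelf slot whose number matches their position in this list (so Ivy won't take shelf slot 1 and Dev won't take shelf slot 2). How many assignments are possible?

Let Aᵢ (for i ∈ {1, 2}) be the placements that put person i in their forbidden shelf slot. Any j of these fix j positions, leaving (6−j)! ways to fill the rest, and there are C(2,j) ways to pick which j.
By inclusion–exclusion, the number of valid placements is Σ_{j=0}^{2} (−1)^j C(2,j)·(6−j)!.
Computing: 720 − 240 + 24 = 504.

504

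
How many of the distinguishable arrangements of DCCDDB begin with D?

With the first slot taken by D, it remains to arrange the other 5 letters (CCDDB).
Those 5 letters have C appearing twice and D appearing twice, giving (5)!/(2!·2!) = 30.

30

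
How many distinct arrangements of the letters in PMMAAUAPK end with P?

Fix P in the last position and arrange the remaining 8 letters.
Those 8 letters have A appearing 3 times and M appearing twice, giving (8)!/(3!·2!) = 3360.

3360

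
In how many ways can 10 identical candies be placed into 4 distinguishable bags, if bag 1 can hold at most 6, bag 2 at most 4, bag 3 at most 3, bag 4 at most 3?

Ignoring the caps, the number of non-negative solutions to x_1+…+x_4 = 10 is C(13,3) = 286.
Subtract solutions that violate a single cap (substitute x_i' = x_i − (cap_i+1)): x_1 ≥ 7 gives C(6,3) = 20; x_2 ≥ 5 gives C(8,3) = 56; x_3 ≥ 4 gives C(9,3) = 84; x_4 ≥ 4 gives C(9,3) = 84. Together 244.
Add back pairs where two caps are both exceeded: 0 + 0 + 0 + 4 + 4 + 10 = 18.
By inclusion–exclusion the count is 286 − 244 + 18 = 60.

60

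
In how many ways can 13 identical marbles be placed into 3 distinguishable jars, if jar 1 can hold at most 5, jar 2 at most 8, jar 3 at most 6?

27

By stars and bars, unrestricted non-negative solutions to x_1+…+x_3 = 13 number C(13+2,2) = 105.
Subtract solutions that violate a single cap (substitute x_i' = x_i − (cap_i+1)): x_1 ≥ 6 gives C(9,2) = 36; x_2 ≥ 9 gives C(6,2) = 15; x_3 ≥ 7 gives C(8,2) = 28. Together 79.
Add back pairs where two caps are both exceeded: 0 + 1 + 0 = 1.
By inclusion–exclusion the count is 105 − 79 + 1 = 27.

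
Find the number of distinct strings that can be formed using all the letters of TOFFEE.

The 6 letters of TOFFEE have repeats: E appearing twice and F appearing twice.
So there are 6! / (2!·2!) = 180 distinguishable arrangements.

180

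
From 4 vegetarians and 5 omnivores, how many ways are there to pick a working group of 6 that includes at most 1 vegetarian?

Split by how many vegetarians are chosen (0 through 1).
Sum: C(4,0)·C(5,6) + C(4,1)·C(5,5) = 0 + 4 = 4.

4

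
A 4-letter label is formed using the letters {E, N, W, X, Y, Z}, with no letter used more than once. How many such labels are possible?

360

Choose and order 4 of the 6 symbols: the first letter has 6 options, the next 5, then 4, 3.
That product is 6 × 5 × 4 × 3 = 360.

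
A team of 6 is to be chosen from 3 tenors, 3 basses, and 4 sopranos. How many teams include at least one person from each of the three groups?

195

Total 6-person selections from all 10: C(10,6) = 210.
Selections missing a whole group: no tenors → C(7,6) = 7; no basses → C(7,6) = 7; no sopranos → C(6,6) = 1.
Add back selections omitting two groups (i.e. drawn from a single group): C(3,6) + C(3,6) + C(4,6) = 0.
By inclusion–exclusion: 210 − 15 + 0 = 195.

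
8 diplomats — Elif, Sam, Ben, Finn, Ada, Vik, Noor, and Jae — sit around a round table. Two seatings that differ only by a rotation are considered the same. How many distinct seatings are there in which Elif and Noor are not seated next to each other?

Without the restriction there are (7)! = 5040 seatings.
Those with Elif next to Noor: fuse the pair into one unit and seat 7 units around a circle — 2·(6)! = 1440.
Subtracting, 5040 − 1440 = 3600.

3600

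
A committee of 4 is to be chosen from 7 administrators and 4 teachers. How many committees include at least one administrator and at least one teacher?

294

With no constraint there are C(11,4) = 330 possible selections.
Selections missing a whole group: no administrators → C(4,4) = 1; no teachers → C(7,4) = 35.
Both groups omitted at once is impossible, so 330 − 36 = 294.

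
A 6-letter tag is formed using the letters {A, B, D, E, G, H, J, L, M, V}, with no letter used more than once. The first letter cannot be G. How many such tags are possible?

The first letter has 10−1 = 9 choices (anything except G).
The remaining 5 letters are filled from the other 9 symbols without repetition: 9 × 8 × 7 × 6 × 5 = 15120.
Total: 9 × 15120 = 136080.

136080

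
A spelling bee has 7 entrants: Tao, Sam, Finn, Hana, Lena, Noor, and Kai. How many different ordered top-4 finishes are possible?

There are 7 choices for 1st place, 6 for 2nd, and so on down to 4 for position 4.
That gives 7 × 6 × 5 × 4 = 840.

840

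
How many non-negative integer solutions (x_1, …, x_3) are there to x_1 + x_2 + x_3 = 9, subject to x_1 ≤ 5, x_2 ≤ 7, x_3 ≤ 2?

By stars and bars, unrestricted non-negative solutions to x_1+…+x_3 = 9 number C(9+2,2) = 55.
Subtract solutions that violate a single cap (substitute x_i' = x_i − (cap_i+1)): x_1 ≥ 6 gives C(5,2) = 10; x_2 ≥ 8 gives C(3,2) = 3; x_3 ≥ 3 gives C(8,2) = 28. Together 41.
Add back pairs where two caps are both exceeded: 0 + 1 + 0 = 1.
By inclusion–exclusion the count is 55 − 41 + 1 = 15.

15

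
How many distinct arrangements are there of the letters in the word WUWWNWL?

210

The 7 letters of WUWWNWL have repeats: W appearing 4 times.
So there are 7! / (4!) = 210 distinguishable arrangements.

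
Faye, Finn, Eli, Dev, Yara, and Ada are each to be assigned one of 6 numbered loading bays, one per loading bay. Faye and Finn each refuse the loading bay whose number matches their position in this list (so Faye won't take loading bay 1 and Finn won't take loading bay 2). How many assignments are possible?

504

Let Aᵢ (for i ∈ {1, 2}) be the placements that put person i in their forbidden loading bay. Any j of these fix j positions, leaving (6−j)! ways to fill the rest, and there are C(2,j) ways to pick which j.
By inclusion–exclusion, the number of valid placements is Σ_{j=0}^{2} (−1)^j C(2,j)·(6−j)!.
Computing: 720 − 240 + 24 = 504.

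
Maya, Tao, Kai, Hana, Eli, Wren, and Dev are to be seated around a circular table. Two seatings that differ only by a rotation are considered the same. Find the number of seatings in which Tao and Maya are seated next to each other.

Glue Tao and Maya into a block (2 internal orders). Seating 6 units around a circle gives (5)! arrangements.
So 2 × (5)! = 2 × 120 = 240.

240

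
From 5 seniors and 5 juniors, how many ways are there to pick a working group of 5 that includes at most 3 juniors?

226

Split by how many juniors are chosen (0 through 3).
Sum: C(5,0)·C(5,5) + C(5,1)·C(5,4) + C(5,2)·C(5,3) + C(5,3)·C(5,2) = 1 + 25 + 100 + 100 = 226.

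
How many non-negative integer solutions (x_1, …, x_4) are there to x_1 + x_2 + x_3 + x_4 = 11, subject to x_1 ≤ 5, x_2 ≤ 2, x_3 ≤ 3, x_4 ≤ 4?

19

Ignoring the caps, the number of non-negative solutions to x_1+…+x_4 = 11 is C(14,3) = 364.
Subtract solutions that violate a single cap (substitute x_i' = x_i − (cap_i+1)): x_1 ≥ 6 gives C(8,3) = 56; x_2 ≥ 3 gives C(11,3) = 165; x_3 ≥ 4 gives C(10,3) = 120; x_4 ≥ 5 gives C(9,3) = 84. Together 425.
Add back pairs where two caps are both exceeded: 10 + 4 + 1 + 35 + 20 + 10 = 80.
By inclusion–exclusion the count is 364 − 425 + 80 = 19.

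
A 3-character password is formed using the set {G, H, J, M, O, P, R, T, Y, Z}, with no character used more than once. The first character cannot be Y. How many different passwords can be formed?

The first character has 10−1 = 9 choices (anything except Y).
The remaining 2 characters are filled from the other 9 symbols without repetition: 9 × 8 = 72.
Total: 9 × 72 = 648.

648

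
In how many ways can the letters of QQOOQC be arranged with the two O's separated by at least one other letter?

Total arrangements of QQOOQC: 6!/(3!·2!) = 60.
Arrangements with the O's together: treat OO as one letter, giving (5)!/(3!) = 20.
Hence 60 − 20 = 40.

40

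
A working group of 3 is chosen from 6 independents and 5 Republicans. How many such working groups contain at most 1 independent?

70

Split by how many independents are chosen (0 through 1).
Sum: C(6,0)·C(5,3) + C(6,1)·C(5,2) = 10 + 60 = 70.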